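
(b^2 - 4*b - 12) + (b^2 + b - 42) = 2*b^2 - 3*b - 54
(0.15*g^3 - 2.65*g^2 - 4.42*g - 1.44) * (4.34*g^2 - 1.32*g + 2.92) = 0.651*g^5 - 11.699*g^4 - 15.2468*g^3 - 8.1532*g^2 - 11.0056*g - 4.2048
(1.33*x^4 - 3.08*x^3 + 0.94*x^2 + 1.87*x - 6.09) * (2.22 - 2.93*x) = -3.8969*x^5 + 11.977*x^4 - 9.5918*x^3 - 3.3923*x^2 + 21.9951*x - 13.5198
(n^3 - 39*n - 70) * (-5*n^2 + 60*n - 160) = -5*n^5 + 60*n^4 + 35*n^3 - 1990*n^2 + 2040*n + 11200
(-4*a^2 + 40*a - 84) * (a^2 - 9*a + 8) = -4*a^4 + 76*a^3 - 476*a^2 + 1076*a - 672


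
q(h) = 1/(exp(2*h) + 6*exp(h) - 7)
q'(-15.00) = 0.00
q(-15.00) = -0.14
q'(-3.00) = -0.00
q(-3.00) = -0.15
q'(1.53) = -0.04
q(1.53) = 0.02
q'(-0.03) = -138.88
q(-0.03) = -4.25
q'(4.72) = -0.00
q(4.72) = 0.00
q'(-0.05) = -49.99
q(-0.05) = -2.58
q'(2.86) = -0.00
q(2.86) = 0.00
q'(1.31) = -0.06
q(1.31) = 0.03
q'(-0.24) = -2.16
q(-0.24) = -0.60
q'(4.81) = -0.00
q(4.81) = 0.00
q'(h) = (-2*exp(2*h) - 6*exp(h))/(exp(2*h) + 6*exp(h) - 7)^2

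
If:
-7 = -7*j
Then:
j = 1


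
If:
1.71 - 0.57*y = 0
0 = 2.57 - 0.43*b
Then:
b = 5.98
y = 3.00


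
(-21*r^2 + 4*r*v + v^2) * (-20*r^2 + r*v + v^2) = 420*r^4 - 101*r^3*v - 37*r^2*v^2 + 5*r*v^3 + v^4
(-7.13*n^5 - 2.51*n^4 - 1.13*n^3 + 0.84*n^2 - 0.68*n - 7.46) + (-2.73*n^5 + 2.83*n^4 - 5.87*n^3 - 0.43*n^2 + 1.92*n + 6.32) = -9.86*n^5 + 0.32*n^4 - 7.0*n^3 + 0.41*n^2 + 1.24*n - 1.14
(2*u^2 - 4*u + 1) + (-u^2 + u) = u^2 - 3*u + 1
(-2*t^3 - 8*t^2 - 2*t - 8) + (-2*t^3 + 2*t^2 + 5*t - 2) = -4*t^3 - 6*t^2 + 3*t - 10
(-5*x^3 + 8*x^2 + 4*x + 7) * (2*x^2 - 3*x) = -10*x^5 + 31*x^4 - 16*x^3 + 2*x^2 - 21*x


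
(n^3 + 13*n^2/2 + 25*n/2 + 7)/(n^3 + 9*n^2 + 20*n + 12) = (n + 7/2)/(n + 6)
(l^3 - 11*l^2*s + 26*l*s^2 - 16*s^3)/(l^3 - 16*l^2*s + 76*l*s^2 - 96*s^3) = (-l + s)/(-l + 6*s)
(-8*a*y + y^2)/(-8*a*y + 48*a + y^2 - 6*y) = y/(y - 6)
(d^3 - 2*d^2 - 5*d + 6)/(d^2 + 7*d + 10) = (d^2 - 4*d + 3)/(d + 5)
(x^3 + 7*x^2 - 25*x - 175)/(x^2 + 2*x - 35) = x + 5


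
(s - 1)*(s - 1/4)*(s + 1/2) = s^3 - 3*s^2/4 - 3*s/8 + 1/8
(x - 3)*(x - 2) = x^2 - 5*x + 6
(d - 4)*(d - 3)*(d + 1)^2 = d^4 - 5*d^3 - d^2 + 17*d + 12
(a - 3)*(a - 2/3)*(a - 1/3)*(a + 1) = a^4 - 3*a^3 - 7*a^2/9 + 23*a/9 - 2/3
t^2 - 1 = (t - 1)*(t + 1)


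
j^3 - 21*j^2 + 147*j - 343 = (j - 7)^3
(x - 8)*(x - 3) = x^2 - 11*x + 24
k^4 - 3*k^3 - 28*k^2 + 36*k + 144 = (k - 6)*(k - 3)*(k + 2)*(k + 4)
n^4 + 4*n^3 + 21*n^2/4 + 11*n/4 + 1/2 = (n + 1/2)^2*(n + 1)*(n + 2)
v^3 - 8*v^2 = v^2*(v - 8)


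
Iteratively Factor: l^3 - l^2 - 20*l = (l - 5)*(l^2 + 4*l) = (l - 5)*(l + 4)*(l)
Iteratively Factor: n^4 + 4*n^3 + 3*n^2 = (n + 1)*(n^3 + 3*n^2) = n*(n + 1)*(n^2 + 3*n) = n^2*(n + 1)*(n + 3)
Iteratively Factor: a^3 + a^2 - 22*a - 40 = (a - 5)*(a^2 + 6*a + 8) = (a - 5)*(a + 4)*(a + 2)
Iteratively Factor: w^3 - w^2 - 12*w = (w - 4)*(w^2 + 3*w) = w*(w - 4)*(w + 3)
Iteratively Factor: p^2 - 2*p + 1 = (p - 1)*(p - 1)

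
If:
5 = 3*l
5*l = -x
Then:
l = 5/3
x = -25/3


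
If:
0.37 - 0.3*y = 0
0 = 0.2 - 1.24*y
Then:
No Solution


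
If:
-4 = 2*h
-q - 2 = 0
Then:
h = -2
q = -2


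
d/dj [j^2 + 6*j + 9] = 2*j + 6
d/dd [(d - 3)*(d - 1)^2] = (d - 1)*(3*d - 7)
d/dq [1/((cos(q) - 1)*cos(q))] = (-sin(q)/cos(q)^2 + 2*tan(q))/(cos(q) - 1)^2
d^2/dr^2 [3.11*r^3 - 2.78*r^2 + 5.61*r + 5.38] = 18.66*r - 5.56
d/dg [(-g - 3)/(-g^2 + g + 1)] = (g^2 - g - (g + 3)*(2*g - 1) - 1)/(-g^2 + g + 1)^2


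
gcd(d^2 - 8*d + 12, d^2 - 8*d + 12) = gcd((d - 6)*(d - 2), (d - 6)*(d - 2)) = d^2 - 8*d + 12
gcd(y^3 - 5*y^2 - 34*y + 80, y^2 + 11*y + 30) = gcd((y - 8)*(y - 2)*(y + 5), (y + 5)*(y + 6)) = y + 5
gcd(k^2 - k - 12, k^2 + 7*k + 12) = k + 3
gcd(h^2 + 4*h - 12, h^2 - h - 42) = h + 6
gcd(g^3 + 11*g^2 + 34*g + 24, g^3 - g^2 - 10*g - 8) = g + 1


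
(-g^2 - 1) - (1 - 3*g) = -g^2 + 3*g - 2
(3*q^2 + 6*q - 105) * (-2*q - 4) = -6*q^3 - 24*q^2 + 186*q + 420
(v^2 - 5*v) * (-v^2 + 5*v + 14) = -v^4 + 10*v^3 - 11*v^2 - 70*v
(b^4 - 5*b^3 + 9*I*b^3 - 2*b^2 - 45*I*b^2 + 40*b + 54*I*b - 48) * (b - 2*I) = b^5 - 5*b^4 + 7*I*b^4 + 16*b^3 - 35*I*b^3 - 50*b^2 + 58*I*b^2 + 60*b - 80*I*b + 96*I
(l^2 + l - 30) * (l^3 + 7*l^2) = l^5 + 8*l^4 - 23*l^3 - 210*l^2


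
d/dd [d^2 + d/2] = 2*d + 1/2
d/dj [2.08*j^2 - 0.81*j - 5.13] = 4.16*j - 0.81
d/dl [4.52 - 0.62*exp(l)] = -0.62*exp(l)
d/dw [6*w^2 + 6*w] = 12*w + 6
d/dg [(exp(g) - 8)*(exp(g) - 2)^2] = 3*(exp(g) - 6)*(exp(g) - 2)*exp(g)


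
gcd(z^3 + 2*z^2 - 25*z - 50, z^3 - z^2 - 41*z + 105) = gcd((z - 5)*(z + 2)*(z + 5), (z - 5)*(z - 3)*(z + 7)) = z - 5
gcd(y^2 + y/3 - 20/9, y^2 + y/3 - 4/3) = 1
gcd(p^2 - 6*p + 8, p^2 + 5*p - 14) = p - 2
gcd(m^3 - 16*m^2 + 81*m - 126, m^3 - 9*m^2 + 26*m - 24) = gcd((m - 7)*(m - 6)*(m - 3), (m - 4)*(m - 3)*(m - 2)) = m - 3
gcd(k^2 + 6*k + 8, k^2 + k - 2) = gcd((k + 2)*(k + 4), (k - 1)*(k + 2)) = k + 2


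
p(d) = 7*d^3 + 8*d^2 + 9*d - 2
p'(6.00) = 861.00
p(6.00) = 1852.00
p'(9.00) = 1854.00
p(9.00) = 5830.00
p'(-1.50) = 32.25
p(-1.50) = -21.12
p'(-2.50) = 100.25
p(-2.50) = -83.88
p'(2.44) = 173.07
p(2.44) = 169.28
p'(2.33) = 160.29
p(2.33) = 150.95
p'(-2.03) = 63.06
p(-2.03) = -45.86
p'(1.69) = 96.02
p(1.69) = 69.85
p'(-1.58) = 36.14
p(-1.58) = -23.86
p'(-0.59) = 6.87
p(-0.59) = -5.96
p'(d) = 21*d^2 + 16*d + 9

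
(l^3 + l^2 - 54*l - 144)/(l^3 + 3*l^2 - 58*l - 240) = (l + 3)/(l + 5)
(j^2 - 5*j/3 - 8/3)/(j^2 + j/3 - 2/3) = (3*j - 8)/(3*j - 2)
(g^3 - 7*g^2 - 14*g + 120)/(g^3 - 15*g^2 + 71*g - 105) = (g^2 - 2*g - 24)/(g^2 - 10*g + 21)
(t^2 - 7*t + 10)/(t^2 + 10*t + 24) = (t^2 - 7*t + 10)/(t^2 + 10*t + 24)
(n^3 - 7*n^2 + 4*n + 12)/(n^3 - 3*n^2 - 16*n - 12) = (n - 2)/(n + 2)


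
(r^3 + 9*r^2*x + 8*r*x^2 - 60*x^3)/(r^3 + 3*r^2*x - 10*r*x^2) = (r + 6*x)/r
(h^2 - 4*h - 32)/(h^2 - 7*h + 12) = (h^2 - 4*h - 32)/(h^2 - 7*h + 12)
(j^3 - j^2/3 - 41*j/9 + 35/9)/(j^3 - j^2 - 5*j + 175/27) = 3*(j - 1)/(3*j - 5)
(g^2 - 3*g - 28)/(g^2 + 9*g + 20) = (g - 7)/(g + 5)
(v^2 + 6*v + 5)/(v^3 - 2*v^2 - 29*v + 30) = (v + 1)/(v^2 - 7*v + 6)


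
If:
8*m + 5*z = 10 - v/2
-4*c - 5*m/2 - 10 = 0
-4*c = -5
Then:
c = 5/4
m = -6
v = 116 - 10*z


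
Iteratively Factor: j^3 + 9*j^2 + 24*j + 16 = (j + 4)*(j^2 + 5*j + 4) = (j + 1)*(j + 4)*(j + 4)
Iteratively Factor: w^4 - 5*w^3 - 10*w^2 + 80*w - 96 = (w - 3)*(w^3 - 2*w^2 - 16*w + 32) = (w - 4)*(w - 3)*(w^2 + 2*w - 8) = (w - 4)*(w - 3)*(w + 4)*(w - 2)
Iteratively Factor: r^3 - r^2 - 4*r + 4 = (r - 2)*(r^2 + r - 2) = (r - 2)*(r - 1)*(r + 2)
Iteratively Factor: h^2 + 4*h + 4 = (h + 2)*(h + 2)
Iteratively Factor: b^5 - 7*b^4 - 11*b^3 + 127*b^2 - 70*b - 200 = (b - 2)*(b^4 - 5*b^3 - 21*b^2 + 85*b + 100) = (b - 5)*(b - 2)*(b^3 - 21*b - 20) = (b - 5)^2*(b - 2)*(b^2 + 5*b + 4) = (b - 5)^2*(b - 2)*(b + 1)*(b + 4)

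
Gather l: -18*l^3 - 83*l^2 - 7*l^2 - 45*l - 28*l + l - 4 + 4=-18*l^3 - 90*l^2 - 72*l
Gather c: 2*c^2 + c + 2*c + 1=2*c^2 + 3*c + 1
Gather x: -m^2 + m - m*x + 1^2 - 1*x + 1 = -m^2 + m + x*(-m - 1) + 2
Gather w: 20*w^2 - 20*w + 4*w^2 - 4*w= 24*w^2 - 24*w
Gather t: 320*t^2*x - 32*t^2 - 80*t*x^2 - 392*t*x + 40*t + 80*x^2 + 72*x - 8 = t^2*(320*x - 32) + t*(-80*x^2 - 392*x + 40) + 80*x^2 + 72*x - 8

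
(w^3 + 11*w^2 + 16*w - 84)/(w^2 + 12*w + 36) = (w^2 + 5*w - 14)/(w + 6)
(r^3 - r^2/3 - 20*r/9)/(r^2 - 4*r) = (r^2 - r/3 - 20/9)/(r - 4)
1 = 1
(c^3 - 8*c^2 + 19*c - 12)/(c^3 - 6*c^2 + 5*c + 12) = (c - 1)/(c + 1)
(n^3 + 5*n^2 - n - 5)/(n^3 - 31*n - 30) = (n - 1)/(n - 6)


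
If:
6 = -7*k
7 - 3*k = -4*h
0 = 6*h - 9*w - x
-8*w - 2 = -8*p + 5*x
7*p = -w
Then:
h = -67/28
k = -6/7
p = 977/3514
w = -977/502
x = 5550/1757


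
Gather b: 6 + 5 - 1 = 10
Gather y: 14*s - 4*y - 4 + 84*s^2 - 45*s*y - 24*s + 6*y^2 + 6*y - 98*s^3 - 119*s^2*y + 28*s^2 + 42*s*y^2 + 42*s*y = -98*s^3 + 112*s^2 - 10*s + y^2*(42*s + 6) + y*(-119*s^2 - 3*s + 2) - 4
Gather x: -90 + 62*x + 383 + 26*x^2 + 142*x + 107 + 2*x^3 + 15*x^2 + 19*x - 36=2*x^3 + 41*x^2 + 223*x + 364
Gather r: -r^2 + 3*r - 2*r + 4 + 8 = -r^2 + r + 12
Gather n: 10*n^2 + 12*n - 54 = 10*n^2 + 12*n - 54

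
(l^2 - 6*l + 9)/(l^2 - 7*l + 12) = (l - 3)/(l - 4)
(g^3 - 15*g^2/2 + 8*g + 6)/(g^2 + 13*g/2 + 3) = (g^2 - 8*g + 12)/(g + 6)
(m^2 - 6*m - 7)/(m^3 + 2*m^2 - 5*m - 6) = (m - 7)/(m^2 + m - 6)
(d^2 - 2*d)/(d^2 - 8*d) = (d - 2)/(d - 8)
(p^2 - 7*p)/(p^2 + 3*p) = (p - 7)/(p + 3)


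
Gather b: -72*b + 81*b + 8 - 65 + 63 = 9*b + 6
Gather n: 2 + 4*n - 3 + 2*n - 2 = 6*n - 3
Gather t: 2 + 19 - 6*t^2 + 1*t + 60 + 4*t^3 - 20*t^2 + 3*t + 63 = 4*t^3 - 26*t^2 + 4*t + 144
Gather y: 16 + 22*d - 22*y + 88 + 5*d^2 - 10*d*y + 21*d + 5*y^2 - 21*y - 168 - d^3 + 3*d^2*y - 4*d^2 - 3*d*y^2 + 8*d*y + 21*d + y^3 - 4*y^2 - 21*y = -d^3 + d^2 + 64*d + y^3 + y^2*(1 - 3*d) + y*(3*d^2 - 2*d - 64) - 64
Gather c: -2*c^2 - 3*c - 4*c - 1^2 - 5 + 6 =-2*c^2 - 7*c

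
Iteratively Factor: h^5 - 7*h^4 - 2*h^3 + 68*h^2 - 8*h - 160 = (h - 4)*(h^4 - 3*h^3 - 14*h^2 + 12*h + 40) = (h - 4)*(h - 2)*(h^3 - h^2 - 16*h - 20) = (h - 4)*(h - 2)*(h + 2)*(h^2 - 3*h - 10) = (h - 4)*(h - 2)*(h + 2)^2*(h - 5)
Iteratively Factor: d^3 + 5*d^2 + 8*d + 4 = (d + 1)*(d^2 + 4*d + 4) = (d + 1)*(d + 2)*(d + 2)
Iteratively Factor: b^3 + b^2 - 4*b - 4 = (b - 2)*(b^2 + 3*b + 2) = (b - 2)*(b + 2)*(b + 1)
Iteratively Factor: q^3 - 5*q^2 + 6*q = (q)*(q^2 - 5*q + 6) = q*(q - 3)*(q - 2)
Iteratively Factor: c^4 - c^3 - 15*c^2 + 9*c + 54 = (c + 2)*(c^3 - 3*c^2 - 9*c + 27) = (c - 3)*(c + 2)*(c^2 - 9) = (c - 3)*(c + 2)*(c + 3)*(c - 3)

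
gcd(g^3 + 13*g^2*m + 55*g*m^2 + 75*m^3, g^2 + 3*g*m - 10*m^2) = g + 5*m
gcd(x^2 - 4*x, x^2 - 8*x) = x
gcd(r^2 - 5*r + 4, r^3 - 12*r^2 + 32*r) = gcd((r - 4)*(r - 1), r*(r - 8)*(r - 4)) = r - 4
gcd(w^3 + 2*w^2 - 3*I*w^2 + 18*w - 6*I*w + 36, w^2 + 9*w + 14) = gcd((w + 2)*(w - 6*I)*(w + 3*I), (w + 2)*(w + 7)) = w + 2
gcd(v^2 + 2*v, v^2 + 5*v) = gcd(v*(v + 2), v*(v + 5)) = v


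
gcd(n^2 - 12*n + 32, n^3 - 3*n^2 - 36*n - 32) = n - 8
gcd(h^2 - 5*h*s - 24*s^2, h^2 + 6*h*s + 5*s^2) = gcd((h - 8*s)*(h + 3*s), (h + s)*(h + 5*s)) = 1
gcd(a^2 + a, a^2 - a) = a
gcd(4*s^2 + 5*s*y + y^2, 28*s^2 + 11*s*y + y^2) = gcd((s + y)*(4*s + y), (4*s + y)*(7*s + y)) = 4*s + y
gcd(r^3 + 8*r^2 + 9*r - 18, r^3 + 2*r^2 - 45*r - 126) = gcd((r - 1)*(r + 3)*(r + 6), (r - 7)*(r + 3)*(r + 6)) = r^2 + 9*r + 18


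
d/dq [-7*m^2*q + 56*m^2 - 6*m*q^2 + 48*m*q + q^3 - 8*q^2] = -7*m^2 - 12*m*q + 48*m + 3*q^2 - 16*q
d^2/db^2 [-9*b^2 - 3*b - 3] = -18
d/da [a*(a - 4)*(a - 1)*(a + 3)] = 4*a^3 - 6*a^2 - 22*a + 12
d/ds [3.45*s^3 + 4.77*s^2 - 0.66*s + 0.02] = 10.35*s^2 + 9.54*s - 0.66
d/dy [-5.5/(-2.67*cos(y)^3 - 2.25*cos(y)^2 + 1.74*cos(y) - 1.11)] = (44.055*cos(y)^2 + 24.75*cos(y) - 9.57)*sin(y)/(2.67*cos(y)^3 + 2.25*cos(y)^2 - 1.74*cos(y) + 1.11)^2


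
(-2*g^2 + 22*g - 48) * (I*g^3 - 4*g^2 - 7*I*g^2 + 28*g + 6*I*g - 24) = -2*I*g^5 + 8*g^4 + 36*I*g^4 - 144*g^3 - 214*I*g^3 + 856*g^2 + 468*I*g^2 - 1872*g - 288*I*g + 1152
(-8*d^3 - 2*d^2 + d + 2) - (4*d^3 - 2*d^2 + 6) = -12*d^3 + d - 4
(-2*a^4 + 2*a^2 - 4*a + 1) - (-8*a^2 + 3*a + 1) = -2*a^4 + 10*a^2 - 7*a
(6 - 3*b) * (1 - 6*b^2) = 18*b^3 - 36*b^2 - 3*b + 6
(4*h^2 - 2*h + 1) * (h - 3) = 4*h^3 - 14*h^2 + 7*h - 3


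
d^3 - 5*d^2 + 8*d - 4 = (d - 2)^2*(d - 1)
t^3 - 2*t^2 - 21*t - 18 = (t - 6)*(t + 1)*(t + 3)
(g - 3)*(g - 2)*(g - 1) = g^3 - 6*g^2 + 11*g - 6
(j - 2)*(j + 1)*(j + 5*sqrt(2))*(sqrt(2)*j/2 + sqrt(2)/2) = sqrt(2)*j^4/2 + 5*j^3 - 3*sqrt(2)*j^2/2 - 15*j - sqrt(2)*j - 10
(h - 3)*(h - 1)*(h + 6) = h^3 + 2*h^2 - 21*h + 18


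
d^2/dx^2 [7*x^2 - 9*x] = 14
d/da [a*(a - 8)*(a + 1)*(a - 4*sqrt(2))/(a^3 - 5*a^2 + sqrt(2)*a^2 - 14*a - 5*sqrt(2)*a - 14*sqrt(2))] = (a^6 - 10*a^5 + 2*sqrt(2)*a^5 - 30*sqrt(2)*a^4 - 7*a^4 + 62*sqrt(2)*a^3 + 276*a^3 + 104*a^2 + 102*sqrt(2)*a^2 - 1568*a + 224*sqrt(2)*a - 896)/(a^6 - 10*a^5 + 2*sqrt(2)*a^5 - 20*sqrt(2)*a^4 - a^4 - 6*sqrt(2)*a^3 + 120*a^3 + 190*a^2 + 280*sqrt(2)*a^2 + 280*a + 392*sqrt(2)*a + 392)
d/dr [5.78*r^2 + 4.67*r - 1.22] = 11.56*r + 4.67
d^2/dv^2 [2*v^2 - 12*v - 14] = 4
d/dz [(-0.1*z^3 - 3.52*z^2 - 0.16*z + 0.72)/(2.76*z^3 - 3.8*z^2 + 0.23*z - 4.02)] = (-1.11022302462516e-16*z^5 + 10.0952*z^4 + 0.837199999999999*z^3 - 6.1732*z^2 + 33.7728*z + 0.4776)/(7.6176*z^6 - 20.976*z^5 + 15.7096*z^4 - 23.9384*z^3 + 30.6049*z^2 - 1.8492*z + 16.1604)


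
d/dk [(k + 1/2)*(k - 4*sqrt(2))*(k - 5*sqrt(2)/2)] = 3*k^2 - 13*sqrt(2)*k + k - 13*sqrt(2)/4 + 20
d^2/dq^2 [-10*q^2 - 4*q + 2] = -20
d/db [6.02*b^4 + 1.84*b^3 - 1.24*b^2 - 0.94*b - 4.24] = 24.08*b^3 + 5.52*b^2 - 2.48*b - 0.94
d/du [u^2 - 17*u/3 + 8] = 2*u - 17/3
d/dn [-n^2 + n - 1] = 1 - 2*n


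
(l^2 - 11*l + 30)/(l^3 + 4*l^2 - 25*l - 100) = (l - 6)/(l^2 + 9*l + 20)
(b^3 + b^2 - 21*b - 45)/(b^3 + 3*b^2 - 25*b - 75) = (b + 3)/(b + 5)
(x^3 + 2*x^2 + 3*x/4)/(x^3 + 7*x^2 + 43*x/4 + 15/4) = x/(x + 5)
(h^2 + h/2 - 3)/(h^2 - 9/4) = 2*(h + 2)/(2*h + 3)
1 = 1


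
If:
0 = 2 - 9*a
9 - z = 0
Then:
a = 2/9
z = 9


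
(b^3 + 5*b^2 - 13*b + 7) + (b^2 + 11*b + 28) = b^3 + 6*b^2 - 2*b + 35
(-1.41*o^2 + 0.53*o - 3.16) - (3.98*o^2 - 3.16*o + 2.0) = -5.39*o^2 + 3.69*o - 5.16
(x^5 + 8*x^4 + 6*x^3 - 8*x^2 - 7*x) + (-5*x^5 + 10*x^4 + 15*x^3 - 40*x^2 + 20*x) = -4*x^5 + 18*x^4 + 21*x^3 - 48*x^2 + 13*x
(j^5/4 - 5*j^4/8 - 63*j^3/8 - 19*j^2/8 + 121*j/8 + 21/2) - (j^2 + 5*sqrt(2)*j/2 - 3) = j^5/4 - 5*j^4/8 - 63*j^3/8 - 27*j^2/8 - 5*sqrt(2)*j/2 + 121*j/8 + 27/2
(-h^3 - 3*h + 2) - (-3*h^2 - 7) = -h^3 + 3*h^2 - 3*h + 9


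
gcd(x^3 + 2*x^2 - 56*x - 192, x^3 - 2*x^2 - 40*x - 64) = x^2 - 4*x - 32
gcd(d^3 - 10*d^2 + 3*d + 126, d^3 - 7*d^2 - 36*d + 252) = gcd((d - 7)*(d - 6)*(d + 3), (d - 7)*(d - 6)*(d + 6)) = d^2 - 13*d + 42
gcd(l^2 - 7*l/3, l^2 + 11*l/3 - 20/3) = 1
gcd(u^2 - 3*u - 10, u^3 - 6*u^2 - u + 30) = u^2 - 3*u - 10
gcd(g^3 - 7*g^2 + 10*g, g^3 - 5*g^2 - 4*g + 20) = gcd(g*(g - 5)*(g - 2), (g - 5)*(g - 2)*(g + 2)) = g^2 - 7*g + 10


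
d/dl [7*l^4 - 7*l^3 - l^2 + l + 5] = 28*l^3 - 21*l^2 - 2*l + 1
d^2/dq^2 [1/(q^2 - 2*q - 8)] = 2*(q^2 - 2*q - 4*(q - 1)^2 - 8)/(-q^2 + 2*q + 8)^3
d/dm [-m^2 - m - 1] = -2*m - 1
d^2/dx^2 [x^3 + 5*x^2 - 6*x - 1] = 6*x + 10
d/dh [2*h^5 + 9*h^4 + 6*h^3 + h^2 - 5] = 2*h*(5*h^3 + 18*h^2 + 9*h + 1)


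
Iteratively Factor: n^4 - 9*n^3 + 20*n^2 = (n - 4)*(n^3 - 5*n^2) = n*(n - 4)*(n^2 - 5*n) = n*(n - 5)*(n - 4)*(n)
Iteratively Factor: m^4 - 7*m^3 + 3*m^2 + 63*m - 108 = (m - 4)*(m^3 - 3*m^2 - 9*m + 27) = (m - 4)*(m - 3)*(m^2 - 9) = (m - 4)*(m - 3)^2*(m + 3)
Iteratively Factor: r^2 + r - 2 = (r - 1)*(r + 2)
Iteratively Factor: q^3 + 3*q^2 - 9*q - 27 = (q + 3)*(q^2 - 9) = (q - 3)*(q + 3)*(q + 3)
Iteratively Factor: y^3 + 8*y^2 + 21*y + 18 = (y + 2)*(y^2 + 6*y + 9) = (y + 2)*(y + 3)*(y + 3)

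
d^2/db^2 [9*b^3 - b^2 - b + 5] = 54*b - 2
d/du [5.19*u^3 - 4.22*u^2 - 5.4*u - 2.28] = 15.57*u^2 - 8.44*u - 5.4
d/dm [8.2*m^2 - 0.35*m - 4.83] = 16.4*m - 0.35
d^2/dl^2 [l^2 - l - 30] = 2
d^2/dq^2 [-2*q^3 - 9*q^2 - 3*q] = -12*q - 18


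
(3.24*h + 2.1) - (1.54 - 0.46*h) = 3.7*h + 0.56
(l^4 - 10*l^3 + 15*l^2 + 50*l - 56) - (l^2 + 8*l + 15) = l^4 - 10*l^3 + 14*l^2 + 42*l - 71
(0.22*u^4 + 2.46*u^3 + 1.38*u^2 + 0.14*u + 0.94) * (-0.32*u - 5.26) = -0.0704*u^5 - 1.9444*u^4 - 13.3812*u^3 - 7.3036*u^2 - 1.0372*u - 4.9444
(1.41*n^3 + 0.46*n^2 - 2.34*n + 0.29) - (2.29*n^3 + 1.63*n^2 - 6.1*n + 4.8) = -0.88*n^3 - 1.17*n^2 + 3.76*n - 4.51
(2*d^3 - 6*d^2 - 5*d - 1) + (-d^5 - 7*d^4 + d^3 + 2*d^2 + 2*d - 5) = -d^5 - 7*d^4 + 3*d^3 - 4*d^2 - 3*d - 6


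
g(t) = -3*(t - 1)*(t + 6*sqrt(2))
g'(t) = -6*t - 18*sqrt(2) + 3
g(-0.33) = 32.54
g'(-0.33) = -20.48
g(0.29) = 18.69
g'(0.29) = -24.20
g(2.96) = -67.30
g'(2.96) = -40.22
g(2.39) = -45.35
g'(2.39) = -36.80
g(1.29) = -8.50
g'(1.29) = -30.20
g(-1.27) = 49.14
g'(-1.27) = -14.84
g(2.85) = -62.91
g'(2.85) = -39.56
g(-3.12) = 66.31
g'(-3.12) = -3.74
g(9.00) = -419.65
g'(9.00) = -76.46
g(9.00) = -419.65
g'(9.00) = -76.46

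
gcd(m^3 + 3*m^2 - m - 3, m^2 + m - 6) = m + 3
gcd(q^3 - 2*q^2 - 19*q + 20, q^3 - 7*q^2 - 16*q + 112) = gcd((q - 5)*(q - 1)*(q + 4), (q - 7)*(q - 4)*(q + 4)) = q + 4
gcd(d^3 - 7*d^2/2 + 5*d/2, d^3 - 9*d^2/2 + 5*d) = d^2 - 5*d/2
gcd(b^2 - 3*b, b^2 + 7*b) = b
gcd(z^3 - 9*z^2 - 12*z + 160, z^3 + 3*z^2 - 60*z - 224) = z^2 - 4*z - 32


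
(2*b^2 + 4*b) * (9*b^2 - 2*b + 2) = 18*b^4 + 32*b^3 - 4*b^2 + 8*b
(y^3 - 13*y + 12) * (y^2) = y^5 - 13*y^3 + 12*y^2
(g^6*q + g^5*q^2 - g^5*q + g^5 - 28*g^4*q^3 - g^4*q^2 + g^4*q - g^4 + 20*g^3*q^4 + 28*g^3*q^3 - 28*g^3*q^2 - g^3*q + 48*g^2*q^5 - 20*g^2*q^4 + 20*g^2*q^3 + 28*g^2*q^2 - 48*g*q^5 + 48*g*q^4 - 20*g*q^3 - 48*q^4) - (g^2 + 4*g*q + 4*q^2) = g^6*q + g^5*q^2 - g^5*q + g^5 - 28*g^4*q^3 - g^4*q^2 + g^4*q - g^4 + 20*g^3*q^4 + 28*g^3*q^3 - 28*g^3*q^2 - g^3*q + 48*g^2*q^5 - 20*g^2*q^4 + 20*g^2*q^3 + 28*g^2*q^2 - g^2 - 48*g*q^5 + 48*g*q^4 - 20*g*q^3 - 4*g*q - 48*q^4 - 4*q^2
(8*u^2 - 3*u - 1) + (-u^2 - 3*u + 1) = 7*u^2 - 6*u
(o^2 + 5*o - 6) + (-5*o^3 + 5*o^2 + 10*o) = -5*o^3 + 6*o^2 + 15*o - 6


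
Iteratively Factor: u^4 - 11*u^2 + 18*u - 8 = (u - 1)*(u^3 + u^2 - 10*u + 8) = (u - 1)*(u + 4)*(u^2 - 3*u + 2) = (u - 2)*(u - 1)*(u + 4)*(u - 1)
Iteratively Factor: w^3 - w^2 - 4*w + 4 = (w + 2)*(w^2 - 3*w + 2) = (w - 1)*(w + 2)*(w - 2)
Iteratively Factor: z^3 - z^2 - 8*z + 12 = (z - 2)*(z^2 + z - 6) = (z - 2)*(z + 3)*(z - 2)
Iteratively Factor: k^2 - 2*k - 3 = (k - 3)*(k + 1)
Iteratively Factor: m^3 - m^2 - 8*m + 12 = (m - 2)*(m^2 + m - 6) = (m - 2)*(m + 3)*(m - 2)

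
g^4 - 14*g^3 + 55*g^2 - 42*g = g*(g - 7)*(g - 6)*(g - 1)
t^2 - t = t*(t - 1)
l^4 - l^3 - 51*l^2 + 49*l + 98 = (l - 7)*(l - 2)*(l + 1)*(l + 7)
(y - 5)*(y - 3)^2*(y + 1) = y^4 - 10*y^3 + 28*y^2 - 6*y - 45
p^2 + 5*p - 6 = (p - 1)*(p + 6)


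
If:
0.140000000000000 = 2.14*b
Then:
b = 0.07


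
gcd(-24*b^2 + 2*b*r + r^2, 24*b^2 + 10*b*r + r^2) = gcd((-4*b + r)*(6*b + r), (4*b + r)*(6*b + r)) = 6*b + r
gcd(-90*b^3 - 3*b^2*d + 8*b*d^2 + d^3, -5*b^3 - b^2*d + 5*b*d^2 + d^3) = 5*b + d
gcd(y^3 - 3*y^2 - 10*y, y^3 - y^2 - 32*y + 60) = y - 5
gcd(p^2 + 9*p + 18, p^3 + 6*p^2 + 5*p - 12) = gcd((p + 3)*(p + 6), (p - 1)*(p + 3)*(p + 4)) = p + 3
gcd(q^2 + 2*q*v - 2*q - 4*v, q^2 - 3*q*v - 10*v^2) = q + 2*v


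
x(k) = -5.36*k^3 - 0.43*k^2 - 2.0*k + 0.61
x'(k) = -16.08*k^2 - 0.86*k - 2.0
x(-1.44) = 18.60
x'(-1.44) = -34.11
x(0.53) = -1.37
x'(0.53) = -6.97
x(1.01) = -7.37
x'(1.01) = -19.27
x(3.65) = -273.06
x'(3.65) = -219.36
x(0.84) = -4.55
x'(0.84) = -14.07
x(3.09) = -167.82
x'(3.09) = -158.19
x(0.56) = -1.59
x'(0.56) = -7.52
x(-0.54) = 2.41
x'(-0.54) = -6.22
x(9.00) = -3959.66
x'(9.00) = -1312.22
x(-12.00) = 9224.77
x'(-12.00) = -2307.20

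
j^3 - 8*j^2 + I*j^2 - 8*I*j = j*(j - 8)*(j + I)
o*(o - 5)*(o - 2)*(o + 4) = o^4 - 3*o^3 - 18*o^2 + 40*o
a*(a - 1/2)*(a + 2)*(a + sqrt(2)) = a^4 + sqrt(2)*a^3 + 3*a^3/2 - a^2 + 3*sqrt(2)*a^2/2 - sqrt(2)*a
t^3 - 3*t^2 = t^2*(t - 3)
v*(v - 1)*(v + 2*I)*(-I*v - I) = -I*v^4 + 2*v^3 + I*v^2 - 2*v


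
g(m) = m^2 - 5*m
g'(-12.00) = -29.00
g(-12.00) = 204.00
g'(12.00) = 19.00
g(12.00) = 84.00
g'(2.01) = -0.98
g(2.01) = -6.01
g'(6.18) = 7.36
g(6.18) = 7.29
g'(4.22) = 3.44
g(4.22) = -3.29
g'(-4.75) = -14.50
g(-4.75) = 46.31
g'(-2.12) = -9.24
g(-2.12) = 15.09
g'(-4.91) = -14.82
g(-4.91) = 48.66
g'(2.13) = -0.74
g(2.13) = -6.11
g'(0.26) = -4.48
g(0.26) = -1.23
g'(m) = 2*m - 5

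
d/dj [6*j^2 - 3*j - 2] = 12*j - 3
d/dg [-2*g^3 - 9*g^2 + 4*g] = -6*g^2 - 18*g + 4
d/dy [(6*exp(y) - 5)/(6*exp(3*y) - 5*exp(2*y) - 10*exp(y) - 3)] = (-72*exp(3*y) + 120*exp(2*y) - 50*exp(y) - 68)*exp(y)/(36*exp(6*y) - 60*exp(5*y) - 95*exp(4*y) + 64*exp(3*y) + 130*exp(2*y) + 60*exp(y) + 9)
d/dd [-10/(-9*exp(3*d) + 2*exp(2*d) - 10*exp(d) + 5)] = (-270*exp(2*d) + 40*exp(d) - 100)*exp(d)/(9*exp(3*d) - 2*exp(2*d) + 10*exp(d) - 5)^2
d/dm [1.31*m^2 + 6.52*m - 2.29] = 2.62*m + 6.52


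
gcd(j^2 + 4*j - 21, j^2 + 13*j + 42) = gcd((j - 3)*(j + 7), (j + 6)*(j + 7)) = j + 7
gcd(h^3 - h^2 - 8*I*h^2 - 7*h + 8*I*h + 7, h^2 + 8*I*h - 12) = 1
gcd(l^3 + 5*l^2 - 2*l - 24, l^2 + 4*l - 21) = 1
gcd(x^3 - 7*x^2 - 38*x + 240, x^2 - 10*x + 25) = x - 5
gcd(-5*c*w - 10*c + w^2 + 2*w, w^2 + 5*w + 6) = w + 2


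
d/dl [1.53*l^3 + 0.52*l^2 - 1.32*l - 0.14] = 4.59*l^2 + 1.04*l - 1.32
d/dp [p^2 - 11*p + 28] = 2*p - 11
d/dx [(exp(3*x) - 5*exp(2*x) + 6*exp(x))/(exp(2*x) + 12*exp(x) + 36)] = (exp(3*x) + 18*exp(2*x) - 66*exp(x) + 36)*exp(x)/(exp(3*x) + 18*exp(2*x) + 108*exp(x) + 216)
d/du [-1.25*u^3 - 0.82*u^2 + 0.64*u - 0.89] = -3.75*u^2 - 1.64*u + 0.64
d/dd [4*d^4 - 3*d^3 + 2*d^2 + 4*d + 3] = 16*d^3 - 9*d^2 + 4*d + 4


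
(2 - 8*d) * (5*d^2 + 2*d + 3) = -40*d^3 - 6*d^2 - 20*d + 6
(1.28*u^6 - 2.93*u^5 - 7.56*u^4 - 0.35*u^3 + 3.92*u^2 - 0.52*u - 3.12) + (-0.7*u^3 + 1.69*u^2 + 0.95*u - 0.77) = 1.28*u^6 - 2.93*u^5 - 7.56*u^4 - 1.05*u^3 + 5.61*u^2 + 0.43*u - 3.89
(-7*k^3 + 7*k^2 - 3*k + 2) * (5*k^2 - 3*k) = -35*k^5 + 56*k^4 - 36*k^3 + 19*k^2 - 6*k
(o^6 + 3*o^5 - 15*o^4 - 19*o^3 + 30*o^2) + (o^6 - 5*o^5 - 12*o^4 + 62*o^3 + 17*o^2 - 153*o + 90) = 2*o^6 - 2*o^5 - 27*o^4 + 43*o^3 + 47*o^2 - 153*o + 90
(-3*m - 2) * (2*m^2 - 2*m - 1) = -6*m^3 + 2*m^2 + 7*m + 2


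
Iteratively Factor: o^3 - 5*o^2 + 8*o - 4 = (o - 1)*(o^2 - 4*o + 4) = (o - 2)*(o - 1)*(o - 2)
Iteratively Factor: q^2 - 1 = (q + 1)*(q - 1)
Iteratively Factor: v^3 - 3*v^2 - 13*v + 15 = (v - 5)*(v^2 + 2*v - 3) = (v - 5)*(v - 1)*(v + 3)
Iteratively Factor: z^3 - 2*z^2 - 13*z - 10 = (z - 5)*(z^2 + 3*z + 2) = (z - 5)*(z + 2)*(z + 1)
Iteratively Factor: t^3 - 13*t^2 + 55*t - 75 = (t - 5)*(t^2 - 8*t + 15) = (t - 5)*(t - 3)*(t - 5)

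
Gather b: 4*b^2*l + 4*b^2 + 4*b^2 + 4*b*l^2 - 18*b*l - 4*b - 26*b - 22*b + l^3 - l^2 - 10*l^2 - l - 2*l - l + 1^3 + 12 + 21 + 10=b^2*(4*l + 8) + b*(4*l^2 - 18*l - 52) + l^3 - 11*l^2 - 4*l + 44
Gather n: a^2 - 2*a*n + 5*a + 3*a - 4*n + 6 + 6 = a^2 + 8*a + n*(-2*a - 4) + 12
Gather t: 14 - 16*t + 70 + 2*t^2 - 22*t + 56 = 2*t^2 - 38*t + 140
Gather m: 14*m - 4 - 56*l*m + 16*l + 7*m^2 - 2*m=16*l + 7*m^2 + m*(12 - 56*l) - 4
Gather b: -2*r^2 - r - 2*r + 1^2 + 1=-2*r^2 - 3*r + 2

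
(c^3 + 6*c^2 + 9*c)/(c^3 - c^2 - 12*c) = (c + 3)/(c - 4)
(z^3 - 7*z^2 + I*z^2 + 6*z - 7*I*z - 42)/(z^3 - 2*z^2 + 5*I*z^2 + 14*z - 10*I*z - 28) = (z^2 + z*(-7 + 3*I) - 21*I)/(z^2 + z*(-2 + 7*I) - 14*I)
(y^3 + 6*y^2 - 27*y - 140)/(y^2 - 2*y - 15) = (y^2 + 11*y + 28)/(y + 3)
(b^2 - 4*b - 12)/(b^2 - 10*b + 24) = (b + 2)/(b - 4)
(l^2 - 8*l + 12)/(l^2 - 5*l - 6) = (l - 2)/(l + 1)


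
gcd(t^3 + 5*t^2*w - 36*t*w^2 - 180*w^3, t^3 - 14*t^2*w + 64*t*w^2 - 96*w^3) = t - 6*w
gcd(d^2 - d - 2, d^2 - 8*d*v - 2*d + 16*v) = d - 2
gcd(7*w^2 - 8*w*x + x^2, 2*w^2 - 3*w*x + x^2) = -w + x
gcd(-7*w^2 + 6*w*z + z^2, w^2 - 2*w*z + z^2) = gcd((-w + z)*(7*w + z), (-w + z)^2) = -w + z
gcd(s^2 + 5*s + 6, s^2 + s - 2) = s + 2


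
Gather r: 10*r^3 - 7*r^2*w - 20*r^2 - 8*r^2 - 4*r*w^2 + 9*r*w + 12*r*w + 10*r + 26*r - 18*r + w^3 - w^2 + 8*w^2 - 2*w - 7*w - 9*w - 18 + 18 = 10*r^3 + r^2*(-7*w - 28) + r*(-4*w^2 + 21*w + 18) + w^3 + 7*w^2 - 18*w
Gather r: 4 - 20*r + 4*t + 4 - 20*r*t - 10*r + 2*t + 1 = r*(-20*t - 30) + 6*t + 9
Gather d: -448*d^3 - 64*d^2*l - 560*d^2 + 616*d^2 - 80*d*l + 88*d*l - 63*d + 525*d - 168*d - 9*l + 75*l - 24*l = -448*d^3 + d^2*(56 - 64*l) + d*(8*l + 294) + 42*l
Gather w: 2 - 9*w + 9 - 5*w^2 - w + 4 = -5*w^2 - 10*w + 15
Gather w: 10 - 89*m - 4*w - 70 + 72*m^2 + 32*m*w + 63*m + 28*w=72*m^2 - 26*m + w*(32*m + 24) - 60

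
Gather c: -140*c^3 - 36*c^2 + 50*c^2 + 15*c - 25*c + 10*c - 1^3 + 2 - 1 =-140*c^3 + 14*c^2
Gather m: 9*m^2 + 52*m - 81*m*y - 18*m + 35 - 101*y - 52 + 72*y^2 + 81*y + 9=9*m^2 + m*(34 - 81*y) + 72*y^2 - 20*y - 8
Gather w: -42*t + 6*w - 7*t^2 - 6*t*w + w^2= -7*t^2 - 42*t + w^2 + w*(6 - 6*t)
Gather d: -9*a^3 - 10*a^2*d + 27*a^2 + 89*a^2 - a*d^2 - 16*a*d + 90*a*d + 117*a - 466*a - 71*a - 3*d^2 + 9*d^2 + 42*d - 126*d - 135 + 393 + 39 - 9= -9*a^3 + 116*a^2 - 420*a + d^2*(6 - a) + d*(-10*a^2 + 74*a - 84) + 288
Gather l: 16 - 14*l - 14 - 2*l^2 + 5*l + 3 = -2*l^2 - 9*l + 5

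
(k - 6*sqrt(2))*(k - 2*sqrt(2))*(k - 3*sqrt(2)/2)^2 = k^4 - 11*sqrt(2)*k^3 + 153*k^2/2 - 108*sqrt(2)*k + 108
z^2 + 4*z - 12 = (z - 2)*(z + 6)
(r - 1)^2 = r^2 - 2*r + 1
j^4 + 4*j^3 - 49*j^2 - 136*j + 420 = (j - 6)*(j - 2)*(j + 5)*(j + 7)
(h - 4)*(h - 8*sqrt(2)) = h^2 - 8*sqrt(2)*h - 4*h + 32*sqrt(2)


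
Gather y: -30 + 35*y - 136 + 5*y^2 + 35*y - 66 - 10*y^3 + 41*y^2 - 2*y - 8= -10*y^3 + 46*y^2 + 68*y - 240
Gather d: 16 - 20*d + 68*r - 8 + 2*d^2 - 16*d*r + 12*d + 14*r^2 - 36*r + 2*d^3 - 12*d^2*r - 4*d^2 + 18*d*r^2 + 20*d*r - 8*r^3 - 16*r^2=2*d^3 + d^2*(-12*r - 2) + d*(18*r^2 + 4*r - 8) - 8*r^3 - 2*r^2 + 32*r + 8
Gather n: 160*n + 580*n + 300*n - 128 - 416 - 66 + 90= 1040*n - 520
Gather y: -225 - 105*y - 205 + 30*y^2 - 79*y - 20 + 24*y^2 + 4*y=54*y^2 - 180*y - 450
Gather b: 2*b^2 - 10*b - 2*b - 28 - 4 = 2*b^2 - 12*b - 32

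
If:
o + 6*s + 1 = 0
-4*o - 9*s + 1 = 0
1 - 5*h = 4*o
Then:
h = -3/5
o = 1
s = -1/3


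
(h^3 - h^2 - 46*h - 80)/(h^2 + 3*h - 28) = (h^3 - h^2 - 46*h - 80)/(h^2 + 3*h - 28)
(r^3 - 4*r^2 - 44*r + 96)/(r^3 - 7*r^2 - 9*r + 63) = (r^3 - 4*r^2 - 44*r + 96)/(r^3 - 7*r^2 - 9*r + 63)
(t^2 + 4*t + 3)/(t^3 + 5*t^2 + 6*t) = (t + 1)/(t*(t + 2))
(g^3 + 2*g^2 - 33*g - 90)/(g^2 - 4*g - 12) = (g^2 + 8*g + 15)/(g + 2)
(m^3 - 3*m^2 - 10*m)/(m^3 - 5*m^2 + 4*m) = (m^2 - 3*m - 10)/(m^2 - 5*m + 4)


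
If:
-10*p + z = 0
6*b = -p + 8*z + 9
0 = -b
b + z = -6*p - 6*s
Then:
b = 0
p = -9/79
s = 24/79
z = -90/79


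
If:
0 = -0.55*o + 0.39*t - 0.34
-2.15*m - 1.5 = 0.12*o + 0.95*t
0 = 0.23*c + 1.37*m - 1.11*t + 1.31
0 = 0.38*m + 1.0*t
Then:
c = 0.63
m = -0.81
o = -0.40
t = 0.31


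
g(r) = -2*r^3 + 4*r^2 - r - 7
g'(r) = -6*r^2 + 8*r - 1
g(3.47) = -45.87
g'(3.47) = -45.49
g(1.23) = -5.90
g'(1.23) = -0.24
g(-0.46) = -5.50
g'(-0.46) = -5.95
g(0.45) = -6.82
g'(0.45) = 1.38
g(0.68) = -6.46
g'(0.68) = 1.67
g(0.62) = -6.56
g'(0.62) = 1.65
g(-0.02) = -6.98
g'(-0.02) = -1.16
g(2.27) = -12.05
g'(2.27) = -13.76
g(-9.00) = 1784.00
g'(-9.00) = -559.00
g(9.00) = -1150.00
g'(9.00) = -415.00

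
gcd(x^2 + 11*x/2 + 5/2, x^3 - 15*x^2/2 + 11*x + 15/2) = x + 1/2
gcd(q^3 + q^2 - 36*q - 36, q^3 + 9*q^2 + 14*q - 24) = q + 6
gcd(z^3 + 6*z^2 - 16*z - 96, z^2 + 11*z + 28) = z + 4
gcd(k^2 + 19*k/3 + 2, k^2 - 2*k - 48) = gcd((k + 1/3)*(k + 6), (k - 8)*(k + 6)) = k + 6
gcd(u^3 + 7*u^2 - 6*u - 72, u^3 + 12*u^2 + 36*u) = u + 6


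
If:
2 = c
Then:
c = 2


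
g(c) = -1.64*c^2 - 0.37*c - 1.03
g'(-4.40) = 14.06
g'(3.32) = -11.26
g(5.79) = -58.15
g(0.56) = -1.75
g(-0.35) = -1.10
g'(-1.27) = 3.80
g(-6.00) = -57.85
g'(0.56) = -2.21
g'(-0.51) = 1.30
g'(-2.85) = 8.98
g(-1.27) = -3.21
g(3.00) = -16.90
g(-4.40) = -31.15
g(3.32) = -20.34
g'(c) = -3.28*c - 0.37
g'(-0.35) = 0.78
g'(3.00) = -10.21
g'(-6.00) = 19.31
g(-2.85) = -13.30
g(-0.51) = -1.27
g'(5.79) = -19.36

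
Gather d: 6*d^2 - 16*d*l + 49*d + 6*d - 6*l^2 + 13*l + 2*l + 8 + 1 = 6*d^2 + d*(55 - 16*l) - 6*l^2 + 15*l + 9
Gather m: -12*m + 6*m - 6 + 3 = -6*m - 3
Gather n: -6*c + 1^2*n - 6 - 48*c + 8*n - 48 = -54*c + 9*n - 54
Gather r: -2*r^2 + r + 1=-2*r^2 + r + 1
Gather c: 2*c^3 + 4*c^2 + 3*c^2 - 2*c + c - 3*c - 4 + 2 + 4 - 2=2*c^3 + 7*c^2 - 4*c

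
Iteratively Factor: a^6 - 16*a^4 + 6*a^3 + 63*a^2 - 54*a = (a - 1)*(a^5 + a^4 - 15*a^3 - 9*a^2 + 54*a) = (a - 2)*(a - 1)*(a^4 + 3*a^3 - 9*a^2 - 27*a) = (a - 2)*(a - 1)*(a + 3)*(a^3 - 9*a) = (a - 3)*(a - 2)*(a - 1)*(a + 3)*(a^2 + 3*a) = (a - 3)*(a - 2)*(a - 1)*(a + 3)^2*(a)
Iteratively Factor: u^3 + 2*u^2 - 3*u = (u - 1)*(u^2 + 3*u) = u*(u - 1)*(u + 3)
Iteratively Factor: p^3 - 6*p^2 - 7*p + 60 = (p - 5)*(p^2 - p - 12) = (p - 5)*(p - 4)*(p + 3)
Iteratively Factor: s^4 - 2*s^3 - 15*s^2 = (s)*(s^3 - 2*s^2 - 15*s) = s^2*(s^2 - 2*s - 15) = s^2*(s + 3)*(s - 5)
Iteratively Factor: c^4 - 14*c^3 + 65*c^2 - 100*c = (c - 5)*(c^3 - 9*c^2 + 20*c) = (c - 5)*(c - 4)*(c^2 - 5*c) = c*(c - 5)*(c - 4)*(c - 5)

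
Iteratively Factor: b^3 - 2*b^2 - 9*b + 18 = (b - 3)*(b^2 + b - 6) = (b - 3)*(b - 2)*(b + 3)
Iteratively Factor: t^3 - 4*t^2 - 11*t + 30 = (t - 2)*(t^2 - 2*t - 15) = (t - 5)*(t - 2)*(t + 3)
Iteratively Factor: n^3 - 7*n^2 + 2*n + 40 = (n + 2)*(n^2 - 9*n + 20) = (n - 4)*(n + 2)*(n - 5)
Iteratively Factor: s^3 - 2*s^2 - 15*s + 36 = (s + 4)*(s^2 - 6*s + 9) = (s - 3)*(s + 4)*(s - 3)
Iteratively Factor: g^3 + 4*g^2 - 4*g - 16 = (g + 4)*(g^2 - 4) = (g + 2)*(g + 4)*(g - 2)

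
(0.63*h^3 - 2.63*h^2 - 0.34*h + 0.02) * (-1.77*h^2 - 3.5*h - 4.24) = -1.1151*h^5 + 2.4501*h^4 + 7.1356*h^3 + 12.3058*h^2 + 1.3716*h - 0.0848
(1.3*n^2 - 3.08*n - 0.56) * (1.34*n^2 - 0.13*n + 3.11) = 1.742*n^4 - 4.2962*n^3 + 3.693*n^2 - 9.506*n - 1.7416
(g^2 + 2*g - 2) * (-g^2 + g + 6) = -g^4 - g^3 + 10*g^2 + 10*g - 12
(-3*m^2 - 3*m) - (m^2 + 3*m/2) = -4*m^2 - 9*m/2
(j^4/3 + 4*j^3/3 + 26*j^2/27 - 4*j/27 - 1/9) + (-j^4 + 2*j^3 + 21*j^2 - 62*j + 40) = -2*j^4/3 + 10*j^3/3 + 593*j^2/27 - 1678*j/27 + 359/9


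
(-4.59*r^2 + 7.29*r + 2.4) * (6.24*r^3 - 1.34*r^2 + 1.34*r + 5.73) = -28.6416*r^5 + 51.6402*r^4 - 0.943200000000002*r^3 - 19.7481*r^2 + 44.9877*r + 13.752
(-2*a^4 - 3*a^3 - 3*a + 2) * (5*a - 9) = -10*a^5 + 3*a^4 + 27*a^3 - 15*a^2 + 37*a - 18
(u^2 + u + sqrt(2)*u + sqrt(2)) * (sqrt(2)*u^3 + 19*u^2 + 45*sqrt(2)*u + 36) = sqrt(2)*u^5 + sqrt(2)*u^4 + 21*u^4 + 21*u^3 + 64*sqrt(2)*u^3 + 64*sqrt(2)*u^2 + 126*u^2 + 36*sqrt(2)*u + 126*u + 36*sqrt(2)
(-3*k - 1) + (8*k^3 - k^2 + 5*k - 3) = 8*k^3 - k^2 + 2*k - 4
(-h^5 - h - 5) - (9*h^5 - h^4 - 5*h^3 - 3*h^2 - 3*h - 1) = -10*h^5 + h^4 + 5*h^3 + 3*h^2 + 2*h - 4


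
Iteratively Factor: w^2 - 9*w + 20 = (w - 4)*(w - 5)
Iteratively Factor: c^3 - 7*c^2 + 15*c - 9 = (c - 3)*(c^2 - 4*c + 3) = (c - 3)^2*(c - 1)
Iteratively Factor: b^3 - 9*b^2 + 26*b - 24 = (b - 4)*(b^2 - 5*b + 6) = (b - 4)*(b - 3)*(b - 2)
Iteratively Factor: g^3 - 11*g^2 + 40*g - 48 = (g - 4)*(g^2 - 7*g + 12) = (g - 4)^2*(g - 3)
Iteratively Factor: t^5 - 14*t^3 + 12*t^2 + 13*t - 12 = (t + 4)*(t^4 - 4*t^3 + 2*t^2 + 4*t - 3) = (t - 1)*(t + 4)*(t^3 - 3*t^2 - t + 3) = (t - 1)*(t + 1)*(t + 4)*(t^2 - 4*t + 3) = (t - 3)*(t - 1)*(t + 1)*(t + 4)*(t - 1)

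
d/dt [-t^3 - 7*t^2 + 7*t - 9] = -3*t^2 - 14*t + 7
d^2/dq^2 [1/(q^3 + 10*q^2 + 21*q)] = 2*(-q*(3*q + 10)*(q^2 + 10*q + 21) + (3*q^2 + 20*q + 21)^2)/(q^3*(q^2 + 10*q + 21)^3)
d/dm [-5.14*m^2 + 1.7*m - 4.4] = 1.7 - 10.28*m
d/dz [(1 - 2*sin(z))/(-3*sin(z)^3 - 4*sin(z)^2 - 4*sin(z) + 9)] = (-12*sin(z)^3 + sin(z)^2 + 8*sin(z) - 14)*cos(z)/(3*sin(z)^3 + 4*sin(z)^2 + 4*sin(z) - 9)^2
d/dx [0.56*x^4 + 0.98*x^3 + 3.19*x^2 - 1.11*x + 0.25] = 2.24*x^3 + 2.94*x^2 + 6.38*x - 1.11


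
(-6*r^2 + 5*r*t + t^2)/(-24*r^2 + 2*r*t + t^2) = (r - t)/(4*r - t)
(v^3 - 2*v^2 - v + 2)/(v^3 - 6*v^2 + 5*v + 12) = (v^2 - 3*v + 2)/(v^2 - 7*v + 12)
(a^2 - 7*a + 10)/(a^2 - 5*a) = (a - 2)/a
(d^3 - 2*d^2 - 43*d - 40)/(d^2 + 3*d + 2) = (d^2 - 3*d - 40)/(d + 2)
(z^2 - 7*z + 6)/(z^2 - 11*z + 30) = (z - 1)/(z - 5)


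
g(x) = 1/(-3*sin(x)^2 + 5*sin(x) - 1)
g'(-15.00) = 0.22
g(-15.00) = -0.18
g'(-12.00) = -2.24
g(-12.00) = 1.22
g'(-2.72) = 0.54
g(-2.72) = -0.28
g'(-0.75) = -0.20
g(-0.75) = -0.17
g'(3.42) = 0.95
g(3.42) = -0.38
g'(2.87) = 207.60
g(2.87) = 7.97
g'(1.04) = 0.08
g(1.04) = 0.93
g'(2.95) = 154.28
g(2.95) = -6.38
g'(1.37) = 0.17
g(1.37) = 0.98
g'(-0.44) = -0.51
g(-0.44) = -0.27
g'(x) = (6*sin(x)*cos(x) - 5*cos(x))/(-3*sin(x)^2 + 5*sin(x) - 1)^2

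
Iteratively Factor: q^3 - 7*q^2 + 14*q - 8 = (q - 1)*(q^2 - 6*q + 8) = (q - 2)*(q - 1)*(q - 4)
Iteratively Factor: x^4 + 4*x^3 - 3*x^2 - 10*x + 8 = (x - 1)*(x^3 + 5*x^2 + 2*x - 8) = (x - 1)*(x + 2)*(x^2 + 3*x - 4) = (x - 1)*(x + 2)*(x + 4)*(x - 1)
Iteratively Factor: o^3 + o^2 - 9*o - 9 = (o - 3)*(o^2 + 4*o + 3) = (o - 3)*(o + 3)*(o + 1)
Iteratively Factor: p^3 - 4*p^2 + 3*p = (p)*(p^2 - 4*p + 3) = p*(p - 3)*(p - 1)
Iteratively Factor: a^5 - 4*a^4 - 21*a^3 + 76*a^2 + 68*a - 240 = (a - 5)*(a^4 + a^3 - 16*a^2 - 4*a + 48) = (a - 5)*(a + 4)*(a^3 - 3*a^2 - 4*a + 12) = (a - 5)*(a - 2)*(a + 4)*(a^2 - a - 6) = (a - 5)*(a - 3)*(a - 2)*(a + 4)*(a + 2)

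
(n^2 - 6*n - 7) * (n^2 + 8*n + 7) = n^4 + 2*n^3 - 48*n^2 - 98*n - 49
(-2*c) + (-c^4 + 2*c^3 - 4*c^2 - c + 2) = -c^4 + 2*c^3 - 4*c^2 - 3*c + 2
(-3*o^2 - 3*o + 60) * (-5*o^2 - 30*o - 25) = 15*o^4 + 105*o^3 - 135*o^2 - 1725*o - 1500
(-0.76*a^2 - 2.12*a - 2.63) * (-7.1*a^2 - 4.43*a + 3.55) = 5.396*a^4 + 18.4188*a^3 + 25.3666*a^2 + 4.1249*a - 9.3365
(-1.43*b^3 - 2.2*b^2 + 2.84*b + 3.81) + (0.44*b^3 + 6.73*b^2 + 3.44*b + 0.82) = -0.99*b^3 + 4.53*b^2 + 6.28*b + 4.63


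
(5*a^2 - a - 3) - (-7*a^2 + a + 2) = 12*a^2 - 2*a - 5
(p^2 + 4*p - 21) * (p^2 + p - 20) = p^4 + 5*p^3 - 37*p^2 - 101*p + 420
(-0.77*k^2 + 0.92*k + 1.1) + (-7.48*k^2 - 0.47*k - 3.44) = -8.25*k^2 + 0.45*k - 2.34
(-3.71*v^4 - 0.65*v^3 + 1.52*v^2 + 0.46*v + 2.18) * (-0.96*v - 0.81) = 3.5616*v^5 + 3.6291*v^4 - 0.9327*v^3 - 1.6728*v^2 - 2.4654*v - 1.7658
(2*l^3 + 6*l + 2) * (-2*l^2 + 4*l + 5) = -4*l^5 + 8*l^4 - 2*l^3 + 20*l^2 + 38*l + 10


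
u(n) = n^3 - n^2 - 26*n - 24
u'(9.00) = 199.00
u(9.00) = 390.00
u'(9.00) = 199.00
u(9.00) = 390.00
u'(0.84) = -25.56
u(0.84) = -45.95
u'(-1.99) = -10.14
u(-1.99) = 15.90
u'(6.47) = 86.64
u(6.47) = 36.76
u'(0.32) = -26.33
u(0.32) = -32.39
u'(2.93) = -6.11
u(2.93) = -83.61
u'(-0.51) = -24.20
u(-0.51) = -11.13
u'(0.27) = -26.32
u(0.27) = -31.07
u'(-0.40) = -24.72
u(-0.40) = -13.82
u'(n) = 3*n^2 - 2*n - 26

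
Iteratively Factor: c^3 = (c)*(c^2) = c^2*(c)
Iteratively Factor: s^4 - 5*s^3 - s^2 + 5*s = (s)*(s^3 - 5*s^2 - s + 5) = s*(s - 1)*(s^2 - 4*s - 5) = s*(s - 5)*(s - 1)*(s + 1)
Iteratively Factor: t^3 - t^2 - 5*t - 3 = (t + 1)*(t^2 - 2*t - 3) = (t - 3)*(t + 1)*(t + 1)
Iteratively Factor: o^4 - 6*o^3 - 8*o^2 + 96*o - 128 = (o - 4)*(o^3 - 2*o^2 - 16*o + 32) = (o - 4)*(o + 4)*(o^2 - 6*o + 8) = (o - 4)*(o - 2)*(o + 4)*(o - 4)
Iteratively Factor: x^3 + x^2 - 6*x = (x - 2)*(x^2 + 3*x) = x*(x - 2)*(x + 3)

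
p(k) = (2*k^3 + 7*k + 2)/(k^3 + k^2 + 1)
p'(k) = (-3*k^2 - 2*k)*(2*k^3 + 7*k + 2)/(k^3 + k^2 + 1)^2 + (6*k^2 + 7)/(k^3 + k^2 + 1) = (-k*(3*k + 2)*(2*k^3 + 7*k + 2) + (6*k^2 + 7)*(k^3 + k^2 + 1))/(k^3 + k^2 + 1)^2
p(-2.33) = 6.37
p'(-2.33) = 5.54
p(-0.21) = 0.49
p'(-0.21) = 7.16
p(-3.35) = 3.81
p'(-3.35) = 1.12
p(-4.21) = 3.16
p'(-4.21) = 0.50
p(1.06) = 3.56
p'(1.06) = -1.75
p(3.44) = 2.01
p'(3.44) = -0.13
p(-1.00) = -7.00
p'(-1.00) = 20.00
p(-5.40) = 2.76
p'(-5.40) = 0.23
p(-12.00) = 2.23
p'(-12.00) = 0.03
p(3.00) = 2.08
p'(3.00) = -0.21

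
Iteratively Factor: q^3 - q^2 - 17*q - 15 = (q - 5)*(q^2 + 4*q + 3) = (q - 5)*(q + 1)*(q + 3)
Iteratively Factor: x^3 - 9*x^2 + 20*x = (x)*(x^2 - 9*x + 20) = x*(x - 5)*(x - 4)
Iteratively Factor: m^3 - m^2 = (m - 1)*(m^2) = m*(m - 1)*(m)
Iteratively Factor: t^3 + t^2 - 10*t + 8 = (t - 2)*(t^2 + 3*t - 4) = (t - 2)*(t - 1)*(t + 4)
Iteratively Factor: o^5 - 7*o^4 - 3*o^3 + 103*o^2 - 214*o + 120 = (o + 4)*(o^4 - 11*o^3 + 41*o^2 - 61*o + 30) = (o - 5)*(o + 4)*(o^3 - 6*o^2 + 11*o - 6) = (o - 5)*(o - 3)*(o + 4)*(o^2 - 3*o + 2) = (o - 5)*(o - 3)*(o - 1)*(o + 4)*(o - 2)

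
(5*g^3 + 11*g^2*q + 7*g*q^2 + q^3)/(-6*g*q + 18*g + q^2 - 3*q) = (5*g^3 + 11*g^2*q + 7*g*q^2 + q^3)/(-6*g*q + 18*g + q^2 - 3*q)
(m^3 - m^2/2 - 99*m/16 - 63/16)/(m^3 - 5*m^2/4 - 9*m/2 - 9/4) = (m + 7/4)/(m + 1)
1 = 1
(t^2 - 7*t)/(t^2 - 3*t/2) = 2*(t - 7)/(2*t - 3)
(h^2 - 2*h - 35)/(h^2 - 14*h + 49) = (h + 5)/(h - 7)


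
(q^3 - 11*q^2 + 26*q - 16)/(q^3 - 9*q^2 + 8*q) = (q - 2)/q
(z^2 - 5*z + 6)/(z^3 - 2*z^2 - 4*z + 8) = (z - 3)/(z^2 - 4)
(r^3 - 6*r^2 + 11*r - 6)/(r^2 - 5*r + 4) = (r^2 - 5*r + 6)/(r - 4)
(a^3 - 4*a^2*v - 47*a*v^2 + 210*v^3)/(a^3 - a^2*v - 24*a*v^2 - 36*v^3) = (a^2 + 2*a*v - 35*v^2)/(a^2 + 5*a*v + 6*v^2)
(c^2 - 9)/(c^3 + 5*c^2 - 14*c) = (c^2 - 9)/(c*(c^2 + 5*c - 14))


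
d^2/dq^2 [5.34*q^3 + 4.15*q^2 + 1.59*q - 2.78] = 32.04*q + 8.3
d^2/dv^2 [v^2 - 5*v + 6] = 2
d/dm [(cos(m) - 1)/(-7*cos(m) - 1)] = 8*sin(m)/(7*cos(m) + 1)^2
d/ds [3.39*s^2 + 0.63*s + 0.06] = 6.78*s + 0.63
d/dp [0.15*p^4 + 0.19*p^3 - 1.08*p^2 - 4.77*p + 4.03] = 0.6*p^3 + 0.57*p^2 - 2.16*p - 4.77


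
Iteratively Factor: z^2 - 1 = (z - 1)*(z + 1)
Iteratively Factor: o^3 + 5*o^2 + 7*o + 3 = (o + 1)*(o^2 + 4*o + 3) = (o + 1)*(o + 3)*(o + 1)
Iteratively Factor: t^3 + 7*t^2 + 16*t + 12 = (t + 3)*(t^2 + 4*t + 4) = (t + 2)*(t + 3)*(t + 2)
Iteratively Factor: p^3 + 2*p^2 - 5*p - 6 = (p + 3)*(p^2 - p - 2) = (p - 2)*(p + 3)*(p + 1)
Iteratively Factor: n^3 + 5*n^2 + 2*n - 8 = (n + 2)*(n^2 + 3*n - 4) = (n + 2)*(n + 4)*(n - 1)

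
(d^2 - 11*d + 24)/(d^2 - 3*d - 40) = (d - 3)/(d + 5)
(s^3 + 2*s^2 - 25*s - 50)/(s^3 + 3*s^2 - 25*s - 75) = (s + 2)/(s + 3)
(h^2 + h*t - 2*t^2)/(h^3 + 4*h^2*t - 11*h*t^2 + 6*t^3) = (-h - 2*t)/(-h^2 - 5*h*t + 6*t^2)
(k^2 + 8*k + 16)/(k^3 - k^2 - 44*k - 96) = (k + 4)/(k^2 - 5*k - 24)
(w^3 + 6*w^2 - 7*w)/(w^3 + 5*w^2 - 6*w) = (w + 7)/(w + 6)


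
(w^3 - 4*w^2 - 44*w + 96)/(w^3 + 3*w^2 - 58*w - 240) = (w - 2)/(w + 5)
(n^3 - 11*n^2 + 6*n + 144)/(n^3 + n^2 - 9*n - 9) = (n^2 - 14*n + 48)/(n^2 - 2*n - 3)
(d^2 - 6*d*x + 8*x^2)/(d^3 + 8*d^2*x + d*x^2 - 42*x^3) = (d - 4*x)/(d^2 + 10*d*x + 21*x^2)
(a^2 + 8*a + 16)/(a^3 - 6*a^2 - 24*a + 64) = (a + 4)/(a^2 - 10*a + 16)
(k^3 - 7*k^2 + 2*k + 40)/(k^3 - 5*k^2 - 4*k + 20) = (k - 4)/(k - 2)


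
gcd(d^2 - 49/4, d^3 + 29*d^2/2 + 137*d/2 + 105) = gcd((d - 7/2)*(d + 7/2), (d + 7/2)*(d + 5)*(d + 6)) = d + 7/2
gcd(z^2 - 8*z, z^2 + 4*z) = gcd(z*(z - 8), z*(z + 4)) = z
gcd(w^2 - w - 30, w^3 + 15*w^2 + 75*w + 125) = w + 5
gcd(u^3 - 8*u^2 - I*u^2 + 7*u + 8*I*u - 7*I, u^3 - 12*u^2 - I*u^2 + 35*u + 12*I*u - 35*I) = u^2 + u*(-7 - I) + 7*I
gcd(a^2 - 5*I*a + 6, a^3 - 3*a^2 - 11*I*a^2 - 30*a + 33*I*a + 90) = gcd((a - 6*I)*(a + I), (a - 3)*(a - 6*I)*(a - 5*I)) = a - 6*I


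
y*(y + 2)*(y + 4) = y^3 + 6*y^2 + 8*y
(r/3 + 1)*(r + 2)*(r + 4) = r^3/3 + 3*r^2 + 26*r/3 + 8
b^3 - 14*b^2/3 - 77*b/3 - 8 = (b - 8)*(b + 1/3)*(b + 3)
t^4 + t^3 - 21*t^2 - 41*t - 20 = (t - 5)*(t + 1)^2*(t + 4)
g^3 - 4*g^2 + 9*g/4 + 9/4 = (g - 3)*(g - 3/2)*(g + 1/2)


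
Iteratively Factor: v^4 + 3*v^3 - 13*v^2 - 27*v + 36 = (v - 3)*(v^3 + 6*v^2 + 5*v - 12) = (v - 3)*(v - 1)*(v^2 + 7*v + 12) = (v - 3)*(v - 1)*(v + 4)*(v + 3)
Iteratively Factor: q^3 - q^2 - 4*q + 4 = (q + 2)*(q^2 - 3*q + 2) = (q - 1)*(q + 2)*(q - 2)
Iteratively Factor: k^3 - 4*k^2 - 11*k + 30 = (k - 2)*(k^2 - 2*k - 15) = (k - 2)*(k + 3)*(k - 5)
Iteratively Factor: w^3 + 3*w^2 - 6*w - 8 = (w + 1)*(w^2 + 2*w - 8) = (w + 1)*(w + 4)*(w - 2)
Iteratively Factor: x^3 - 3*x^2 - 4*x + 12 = (x + 2)*(x^2 - 5*x + 6) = (x - 3)*(x + 2)*(x - 2)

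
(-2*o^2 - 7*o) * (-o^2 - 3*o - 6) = 2*o^4 + 13*o^3 + 33*o^2 + 42*o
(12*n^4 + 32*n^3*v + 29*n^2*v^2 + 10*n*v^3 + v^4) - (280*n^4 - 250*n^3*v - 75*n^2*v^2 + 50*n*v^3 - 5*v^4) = -268*n^4 + 282*n^3*v + 104*n^2*v^2 - 40*n*v^3 + 6*v^4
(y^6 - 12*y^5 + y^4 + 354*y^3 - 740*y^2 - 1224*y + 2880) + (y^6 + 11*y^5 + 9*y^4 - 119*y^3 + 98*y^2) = 2*y^6 - y^5 + 10*y^4 + 235*y^3 - 642*y^2 - 1224*y + 2880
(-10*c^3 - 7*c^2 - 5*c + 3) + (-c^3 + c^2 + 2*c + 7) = -11*c^3 - 6*c^2 - 3*c + 10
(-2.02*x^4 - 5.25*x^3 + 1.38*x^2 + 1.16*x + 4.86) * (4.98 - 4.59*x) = 9.2718*x^5 + 14.0379*x^4 - 32.4792*x^3 + 1.548*x^2 - 16.5306*x + 24.2028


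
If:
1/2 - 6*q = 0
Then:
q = 1/12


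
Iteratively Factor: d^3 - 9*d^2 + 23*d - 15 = (d - 3)*(d^2 - 6*d + 5) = (d - 3)*(d - 1)*(d - 5)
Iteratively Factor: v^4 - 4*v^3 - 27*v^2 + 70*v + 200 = (v + 4)*(v^3 - 8*v^2 + 5*v + 50) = (v + 2)*(v + 4)*(v^2 - 10*v + 25) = (v - 5)*(v + 2)*(v + 4)*(v - 5)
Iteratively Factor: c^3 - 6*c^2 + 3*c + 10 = (c - 5)*(c^2 - c - 2) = (c - 5)*(c - 2)*(c + 1)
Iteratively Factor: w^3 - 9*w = (w - 3)*(w^2 + 3*w) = (w - 3)*(w + 3)*(w)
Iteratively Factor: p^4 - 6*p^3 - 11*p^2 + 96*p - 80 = (p + 4)*(p^3 - 10*p^2 + 29*p - 20) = (p - 1)*(p + 4)*(p^2 - 9*p + 20) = (p - 5)*(p - 1)*(p + 4)*(p - 4)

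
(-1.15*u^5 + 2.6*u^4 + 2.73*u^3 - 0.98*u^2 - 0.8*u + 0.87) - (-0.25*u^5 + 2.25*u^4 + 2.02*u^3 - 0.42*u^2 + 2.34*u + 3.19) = -0.9*u^5 + 0.35*u^4 + 0.71*u^3 - 0.56*u^2 - 3.14*u - 2.32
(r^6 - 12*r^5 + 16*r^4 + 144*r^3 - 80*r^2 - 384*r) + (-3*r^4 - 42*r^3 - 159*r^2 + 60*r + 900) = r^6 - 12*r^5 + 13*r^4 + 102*r^3 - 239*r^2 - 324*r + 900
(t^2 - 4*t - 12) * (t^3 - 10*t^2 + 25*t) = t^5 - 14*t^4 + 53*t^3 + 20*t^2 - 300*t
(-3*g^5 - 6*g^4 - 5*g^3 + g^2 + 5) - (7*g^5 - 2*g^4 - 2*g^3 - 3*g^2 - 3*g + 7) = -10*g^5 - 4*g^4 - 3*g^3 + 4*g^2 + 3*g - 2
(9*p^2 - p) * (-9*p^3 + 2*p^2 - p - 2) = -81*p^5 + 27*p^4 - 11*p^3 - 17*p^2 + 2*p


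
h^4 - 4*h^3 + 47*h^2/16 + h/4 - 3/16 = (h - 3)*(h - 1)*(h - 1/4)*(h + 1/4)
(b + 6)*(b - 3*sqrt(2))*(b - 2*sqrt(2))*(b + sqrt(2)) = b^4 - 4*sqrt(2)*b^3 + 6*b^3 - 24*sqrt(2)*b^2 + 2*b^2 + 12*b + 12*sqrt(2)*b + 72*sqrt(2)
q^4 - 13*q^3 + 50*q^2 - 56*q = q*(q - 7)*(q - 4)*(q - 2)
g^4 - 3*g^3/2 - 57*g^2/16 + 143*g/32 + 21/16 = (g - 2)*(g - 3/2)*(g + 1/4)*(g + 7/4)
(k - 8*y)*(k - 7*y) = k^2 - 15*k*y + 56*y^2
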